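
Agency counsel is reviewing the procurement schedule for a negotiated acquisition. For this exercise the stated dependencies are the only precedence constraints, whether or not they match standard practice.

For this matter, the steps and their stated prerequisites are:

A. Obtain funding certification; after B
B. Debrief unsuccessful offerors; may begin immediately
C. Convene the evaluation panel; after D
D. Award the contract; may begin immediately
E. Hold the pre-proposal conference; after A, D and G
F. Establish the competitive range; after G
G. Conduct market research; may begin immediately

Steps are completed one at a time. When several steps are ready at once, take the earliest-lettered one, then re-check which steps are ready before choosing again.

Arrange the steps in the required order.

B, A, D, C, G, E, F

Nothing is required for B, D and G. B has the earlier label → B first.
Now A, D and G have their prerequisites met. A has the earlier label, so A next.
Ready: D and G. D has the earlier label → D.
C now also ready, so the ready set is {C, G}; C has the earlier label → C.
G is the only step now ready → G.
E and F are both available; E has the earlier label → E.
That leaves F as the only ready step → F.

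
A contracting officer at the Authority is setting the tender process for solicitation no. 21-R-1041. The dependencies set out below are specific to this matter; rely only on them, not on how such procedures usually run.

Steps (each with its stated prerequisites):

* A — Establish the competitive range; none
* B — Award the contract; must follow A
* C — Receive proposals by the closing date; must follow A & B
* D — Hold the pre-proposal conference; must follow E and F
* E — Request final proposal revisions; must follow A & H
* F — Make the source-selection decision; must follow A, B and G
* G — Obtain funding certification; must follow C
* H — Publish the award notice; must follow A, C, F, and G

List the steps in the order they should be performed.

A, B, C, G, F, H, E, D

A is the only step with nothing outstanding, so it goes first.
B needed A, now all done → B.
C needed A and B, now all done → C.
G is the only step now ready → G.
Next only F has its prerequisites met → F.
Next only H has its prerequisites met → H.
E is the only step now ready → E.
D needed E and F, now all done → D.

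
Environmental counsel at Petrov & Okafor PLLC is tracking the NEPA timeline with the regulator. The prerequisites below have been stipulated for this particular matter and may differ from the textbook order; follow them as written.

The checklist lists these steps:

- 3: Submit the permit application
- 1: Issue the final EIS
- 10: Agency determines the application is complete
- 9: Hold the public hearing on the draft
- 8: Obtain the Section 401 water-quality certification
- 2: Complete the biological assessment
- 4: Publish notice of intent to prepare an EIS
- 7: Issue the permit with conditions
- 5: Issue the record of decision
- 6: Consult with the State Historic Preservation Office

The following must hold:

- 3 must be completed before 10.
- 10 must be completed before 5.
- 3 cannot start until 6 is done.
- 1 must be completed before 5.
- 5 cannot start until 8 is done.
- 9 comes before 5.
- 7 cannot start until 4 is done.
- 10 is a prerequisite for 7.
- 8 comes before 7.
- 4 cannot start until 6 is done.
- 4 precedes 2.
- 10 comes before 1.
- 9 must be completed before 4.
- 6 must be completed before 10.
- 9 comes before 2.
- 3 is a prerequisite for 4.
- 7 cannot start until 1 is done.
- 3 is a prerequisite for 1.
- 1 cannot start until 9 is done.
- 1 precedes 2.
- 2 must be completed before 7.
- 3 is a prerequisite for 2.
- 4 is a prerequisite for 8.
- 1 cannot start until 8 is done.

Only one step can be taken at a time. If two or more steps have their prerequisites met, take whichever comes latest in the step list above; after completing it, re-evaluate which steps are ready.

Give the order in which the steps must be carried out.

6 9 3 4 8 10 1 5 2 7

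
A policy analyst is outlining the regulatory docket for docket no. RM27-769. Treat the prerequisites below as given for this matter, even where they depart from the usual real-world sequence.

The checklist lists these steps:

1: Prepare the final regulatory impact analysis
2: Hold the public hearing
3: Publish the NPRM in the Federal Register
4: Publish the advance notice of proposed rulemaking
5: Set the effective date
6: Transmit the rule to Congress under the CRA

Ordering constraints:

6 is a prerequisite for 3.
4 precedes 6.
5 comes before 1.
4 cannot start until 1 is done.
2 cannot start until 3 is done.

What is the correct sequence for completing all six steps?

5 → 1 → 4 → 6 → 3 → 2

5 has no prerequisites → 5 first.
Next only 1 has its prerequisites met → 1.
4 is the only step now ready → 4.
Next only 6 has its prerequisites met → 6.
3 is the only step now ready → 3.
2 needed 3, now all done → 2.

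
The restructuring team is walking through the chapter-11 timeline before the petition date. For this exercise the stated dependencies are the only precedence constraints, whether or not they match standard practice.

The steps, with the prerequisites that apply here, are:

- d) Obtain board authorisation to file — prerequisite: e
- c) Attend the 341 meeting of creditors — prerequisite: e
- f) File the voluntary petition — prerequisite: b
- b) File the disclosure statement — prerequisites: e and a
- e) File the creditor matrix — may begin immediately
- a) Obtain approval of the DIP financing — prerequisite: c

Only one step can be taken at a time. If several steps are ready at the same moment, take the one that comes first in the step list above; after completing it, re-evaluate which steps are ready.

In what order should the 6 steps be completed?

e has no prerequisites → e first.
d and c are both available; d is listed earlier → d.
Next only c has its prerequisites met → c.
That leaves a as the only ready step → a.
b is the only step now ready → b.
Next only f has its prerequisites met → f.

e, d, c, a, b, f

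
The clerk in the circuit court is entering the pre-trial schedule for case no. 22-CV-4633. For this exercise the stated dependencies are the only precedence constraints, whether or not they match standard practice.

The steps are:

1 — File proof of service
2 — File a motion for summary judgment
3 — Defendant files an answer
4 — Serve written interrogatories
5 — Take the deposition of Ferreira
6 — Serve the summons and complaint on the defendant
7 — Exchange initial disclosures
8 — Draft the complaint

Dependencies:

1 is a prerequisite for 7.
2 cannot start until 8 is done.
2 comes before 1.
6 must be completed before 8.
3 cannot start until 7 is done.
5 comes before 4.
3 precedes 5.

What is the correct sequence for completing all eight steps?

6, 8, 2, 1, 7, 3, 5, 4

Only 6 has no prerequisites, so it is first.
Next only 8 has its prerequisites met → 8.
Next only 2 has its prerequisites met → 2.
1 is the only step now ready → 1.
7 is the only step now ready → 7.
3 needed 7, now all done → 3.
5 needed 3, now all done → 5.
Next only 4 has its prerequisites met → 4.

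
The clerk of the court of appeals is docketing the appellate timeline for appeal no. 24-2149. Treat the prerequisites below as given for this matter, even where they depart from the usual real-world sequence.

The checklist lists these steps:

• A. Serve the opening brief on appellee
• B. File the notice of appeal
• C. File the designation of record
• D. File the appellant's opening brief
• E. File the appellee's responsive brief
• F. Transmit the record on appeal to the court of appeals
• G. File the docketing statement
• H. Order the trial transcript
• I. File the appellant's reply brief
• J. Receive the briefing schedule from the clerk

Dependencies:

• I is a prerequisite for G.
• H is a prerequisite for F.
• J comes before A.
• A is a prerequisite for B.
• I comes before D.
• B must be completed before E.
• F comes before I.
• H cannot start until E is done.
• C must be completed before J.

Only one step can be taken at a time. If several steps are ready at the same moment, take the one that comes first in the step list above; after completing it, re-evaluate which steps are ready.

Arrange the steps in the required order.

C → J → A → B → E → H → F → I → D → G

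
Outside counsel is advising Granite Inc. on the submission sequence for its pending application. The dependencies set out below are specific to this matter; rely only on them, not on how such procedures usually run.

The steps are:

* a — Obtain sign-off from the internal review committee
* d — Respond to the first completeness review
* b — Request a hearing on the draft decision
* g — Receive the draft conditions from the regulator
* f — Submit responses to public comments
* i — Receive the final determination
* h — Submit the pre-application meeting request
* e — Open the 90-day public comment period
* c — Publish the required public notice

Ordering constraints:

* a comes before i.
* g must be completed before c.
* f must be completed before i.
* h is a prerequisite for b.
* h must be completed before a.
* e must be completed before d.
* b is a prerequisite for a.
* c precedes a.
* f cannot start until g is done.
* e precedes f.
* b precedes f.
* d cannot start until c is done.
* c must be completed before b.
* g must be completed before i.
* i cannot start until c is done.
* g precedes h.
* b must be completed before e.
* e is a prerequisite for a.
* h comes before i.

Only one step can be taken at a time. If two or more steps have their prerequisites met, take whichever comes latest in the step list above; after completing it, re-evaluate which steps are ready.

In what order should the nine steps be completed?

g has no prerequisites → g first.
Now c and h have their prerequisites met. c is listed later, so c next.
Next only h has its prerequisites met → h.
b is the only step now ready → b.
Next only e has its prerequisites met → e.
Now f, d and a have their prerequisites met. f is listed later, so f next.
Now d and a have their prerequisites met. d is listed later, so d next.
a is the only step now ready → a.
i needed c, h, f, g and a, now all done → i.

g, c, h, b, e, f, d, a, i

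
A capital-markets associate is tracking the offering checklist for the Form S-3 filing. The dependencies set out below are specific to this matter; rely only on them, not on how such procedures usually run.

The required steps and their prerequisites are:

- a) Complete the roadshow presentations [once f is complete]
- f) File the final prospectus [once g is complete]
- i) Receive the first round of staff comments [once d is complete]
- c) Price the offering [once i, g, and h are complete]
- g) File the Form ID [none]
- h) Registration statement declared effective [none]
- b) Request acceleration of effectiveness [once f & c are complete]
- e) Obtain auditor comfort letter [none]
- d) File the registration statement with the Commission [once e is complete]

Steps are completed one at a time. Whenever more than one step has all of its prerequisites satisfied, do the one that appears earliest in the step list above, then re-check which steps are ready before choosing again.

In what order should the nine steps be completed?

Nothing is required for g, h and e. g is listed earlier → g first.
f, h and e are all available; f is listed earlier → f.
Ready: a, h and e. a is listed earlier → a.
Now h and e have their prerequisites met. h is listed earlier, so h next.
That leaves e as the only ready step → e.
d is the only step now ready → d.
Next only i has its prerequisites met → i.
That leaves c as the only ready step → c.
Next only b has its prerequisites met → b.

g → f → a → h → e → d → i → c → b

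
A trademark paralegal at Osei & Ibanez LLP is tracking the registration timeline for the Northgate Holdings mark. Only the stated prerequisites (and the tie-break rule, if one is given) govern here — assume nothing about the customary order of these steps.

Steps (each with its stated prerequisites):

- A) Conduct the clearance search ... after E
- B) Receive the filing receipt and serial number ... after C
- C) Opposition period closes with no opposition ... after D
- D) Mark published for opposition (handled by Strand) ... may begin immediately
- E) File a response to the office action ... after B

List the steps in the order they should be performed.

D, C, B, E, A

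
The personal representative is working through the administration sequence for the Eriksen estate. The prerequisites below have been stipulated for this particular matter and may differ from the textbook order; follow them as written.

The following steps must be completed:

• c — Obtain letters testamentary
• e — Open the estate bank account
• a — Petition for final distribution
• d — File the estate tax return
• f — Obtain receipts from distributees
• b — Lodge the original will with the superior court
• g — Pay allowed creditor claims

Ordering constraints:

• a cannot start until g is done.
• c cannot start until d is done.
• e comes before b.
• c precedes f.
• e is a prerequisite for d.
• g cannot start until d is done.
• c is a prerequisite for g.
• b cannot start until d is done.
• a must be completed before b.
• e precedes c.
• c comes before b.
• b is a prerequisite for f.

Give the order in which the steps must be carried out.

e is the only step with nothing outstanding, so it goes first.
That leaves d as the only ready step → d.
c is the only step now ready → c.
g needed c and d, now all done → g.
a needed g, now all done → a.
b needed c, e, a and d, now all done → b.
f is the only step now ready → f.

e, d, c, g, a, b, f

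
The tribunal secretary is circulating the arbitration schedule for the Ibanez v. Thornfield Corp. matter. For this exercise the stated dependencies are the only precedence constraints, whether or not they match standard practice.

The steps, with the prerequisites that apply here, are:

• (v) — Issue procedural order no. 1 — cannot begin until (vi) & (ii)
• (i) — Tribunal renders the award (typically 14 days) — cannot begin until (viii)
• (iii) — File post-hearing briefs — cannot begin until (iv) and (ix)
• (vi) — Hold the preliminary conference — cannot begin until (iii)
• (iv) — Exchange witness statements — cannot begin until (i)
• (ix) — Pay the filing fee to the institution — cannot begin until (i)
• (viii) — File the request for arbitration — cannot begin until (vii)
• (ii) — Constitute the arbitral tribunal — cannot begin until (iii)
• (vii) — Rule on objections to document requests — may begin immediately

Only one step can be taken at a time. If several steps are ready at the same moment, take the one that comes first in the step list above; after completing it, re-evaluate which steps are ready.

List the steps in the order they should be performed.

(vii) → (viii) → (i) → (iv) → (ix) → (iii) → (vi) → (ii) → (v)

Only (vii) has no prerequisites, so it is first.
(viii) needed (vii), now all done → (viii).
Next only (i) has its prerequisites met → (i).
(iv) and (ix) are both available; (iv) is listed earlier → (iv).
(ix) needed (i), now all done → (ix).
Next only (iii) has its prerequisites met → (iii).
(vi) and (ii) are both available; (vi) is listed earlier → (vi).
That leaves (ii) as the only ready step → (ii).
Next only (v) has its prerequisites met → (v).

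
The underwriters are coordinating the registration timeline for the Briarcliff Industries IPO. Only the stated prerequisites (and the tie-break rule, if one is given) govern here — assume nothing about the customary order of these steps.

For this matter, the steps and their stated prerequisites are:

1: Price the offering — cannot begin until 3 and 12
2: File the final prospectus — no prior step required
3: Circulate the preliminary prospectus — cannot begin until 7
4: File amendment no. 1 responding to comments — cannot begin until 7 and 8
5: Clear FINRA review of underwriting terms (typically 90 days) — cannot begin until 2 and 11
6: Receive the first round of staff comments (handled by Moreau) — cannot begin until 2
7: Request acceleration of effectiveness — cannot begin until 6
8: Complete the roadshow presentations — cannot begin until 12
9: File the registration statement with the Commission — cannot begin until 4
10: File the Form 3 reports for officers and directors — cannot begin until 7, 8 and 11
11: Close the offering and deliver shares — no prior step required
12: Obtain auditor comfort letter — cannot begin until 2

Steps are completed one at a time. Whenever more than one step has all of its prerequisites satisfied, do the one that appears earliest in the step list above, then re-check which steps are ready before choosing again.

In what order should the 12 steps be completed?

2 6 7 3 11 5 12 1 8 4 9 10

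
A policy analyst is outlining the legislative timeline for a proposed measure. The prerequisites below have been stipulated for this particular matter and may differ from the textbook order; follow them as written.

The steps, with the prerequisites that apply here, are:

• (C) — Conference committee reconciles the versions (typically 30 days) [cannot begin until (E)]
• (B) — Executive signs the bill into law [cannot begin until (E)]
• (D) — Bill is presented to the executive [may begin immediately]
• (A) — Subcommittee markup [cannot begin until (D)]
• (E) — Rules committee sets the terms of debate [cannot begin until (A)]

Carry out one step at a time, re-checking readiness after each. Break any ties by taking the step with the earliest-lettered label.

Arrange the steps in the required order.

(D), (A), (E), (B), (C)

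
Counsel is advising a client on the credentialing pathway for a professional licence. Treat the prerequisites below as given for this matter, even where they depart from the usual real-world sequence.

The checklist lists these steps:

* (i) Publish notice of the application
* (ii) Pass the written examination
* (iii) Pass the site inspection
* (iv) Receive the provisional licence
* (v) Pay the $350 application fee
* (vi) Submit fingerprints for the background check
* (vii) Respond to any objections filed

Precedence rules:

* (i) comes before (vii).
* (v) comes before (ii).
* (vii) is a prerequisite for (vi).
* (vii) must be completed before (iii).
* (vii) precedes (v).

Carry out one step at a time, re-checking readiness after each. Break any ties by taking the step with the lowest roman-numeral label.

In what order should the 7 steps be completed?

Nothing is required for (i) and (iv). (i) has the earlier label → (i) first.
(vii) now also ready, so the ready set is {(iv), (vii)}; (iv) has the earlier label → (iv).
(vii) needed (i), now all done → (vii).
Ready: (iii), (v) and (vi). (iii) has the earlier label → (iii).
Ready: (v) and (vi). (v) has the earlier label → (v).
Now (ii) and (vi) have their prerequisites met. (ii) has the earlier label, so (ii) next.
(vi) is the only step now ready → (vi).

(i), (iv), (vii), (iii), (v), (ii), (vi)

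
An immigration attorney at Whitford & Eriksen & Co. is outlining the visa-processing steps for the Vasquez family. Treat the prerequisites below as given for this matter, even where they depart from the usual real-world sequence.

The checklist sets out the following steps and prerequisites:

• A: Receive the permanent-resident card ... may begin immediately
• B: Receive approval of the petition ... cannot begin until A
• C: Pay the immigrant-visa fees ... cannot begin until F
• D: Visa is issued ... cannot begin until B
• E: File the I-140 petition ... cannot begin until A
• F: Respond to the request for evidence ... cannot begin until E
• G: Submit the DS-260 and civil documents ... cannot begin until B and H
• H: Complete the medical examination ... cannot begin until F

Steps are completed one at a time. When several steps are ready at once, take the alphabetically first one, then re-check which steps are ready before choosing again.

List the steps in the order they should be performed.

A, B, D, E, F, C, H, G

A has no prerequisites → A first.
Now B and E have their prerequisites met. B has the earlier label, so B next.
D and E are both available; D has the earlier label → D.
E needed A, now all done → E.
That leaves F as the only ready step → F.
Now C and H have their prerequisites met. C has the earlier label, so C next.
Next only H has its prerequisites met → H.
That leaves G as the only ready step → G.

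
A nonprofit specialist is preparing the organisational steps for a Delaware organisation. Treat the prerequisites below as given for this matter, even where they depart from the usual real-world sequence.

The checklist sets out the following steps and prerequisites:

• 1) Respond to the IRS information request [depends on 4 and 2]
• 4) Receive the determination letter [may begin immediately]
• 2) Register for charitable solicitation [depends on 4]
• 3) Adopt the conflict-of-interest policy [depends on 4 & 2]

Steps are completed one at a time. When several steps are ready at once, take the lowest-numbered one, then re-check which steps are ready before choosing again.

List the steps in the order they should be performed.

4 is the only step with nothing outstanding, so it goes first.
2 needed 4, now all done → 2.
Now 1 and 3 have their prerequisites met. 1 has the earlier label, so 1 next.
3 is the only step now ready → 3.

4 → 2 → 1 → 3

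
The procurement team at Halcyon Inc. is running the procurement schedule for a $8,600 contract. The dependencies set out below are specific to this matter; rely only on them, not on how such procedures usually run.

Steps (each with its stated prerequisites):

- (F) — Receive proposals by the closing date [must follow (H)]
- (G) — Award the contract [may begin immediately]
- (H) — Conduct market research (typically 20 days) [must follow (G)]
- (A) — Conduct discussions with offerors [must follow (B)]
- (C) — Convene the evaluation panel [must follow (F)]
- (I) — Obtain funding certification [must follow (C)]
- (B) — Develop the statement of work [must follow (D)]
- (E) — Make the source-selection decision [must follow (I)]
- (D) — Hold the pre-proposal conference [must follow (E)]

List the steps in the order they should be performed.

(G) is the only step with nothing outstanding, so it goes first.
(H) needed (G), now all done → (H).
(F) needed (H), now all done → (F).
That leaves (C) as the only ready step → (C).
(I) is the only step now ready → (I).
(E) needed (I), now all done → (E).
That leaves (D) as the only ready step → (D).
That leaves (B) as the only ready step → (B).
(A) needed (B), now all done → (A).

(G), (H), (F), (C), (I), (E), (D), (B), (A)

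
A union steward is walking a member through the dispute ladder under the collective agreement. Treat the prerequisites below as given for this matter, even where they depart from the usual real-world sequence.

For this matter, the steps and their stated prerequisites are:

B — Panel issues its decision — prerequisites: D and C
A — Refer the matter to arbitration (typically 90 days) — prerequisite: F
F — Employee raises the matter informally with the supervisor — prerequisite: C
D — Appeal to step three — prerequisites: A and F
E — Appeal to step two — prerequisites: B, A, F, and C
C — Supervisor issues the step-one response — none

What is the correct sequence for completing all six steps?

C F A D B E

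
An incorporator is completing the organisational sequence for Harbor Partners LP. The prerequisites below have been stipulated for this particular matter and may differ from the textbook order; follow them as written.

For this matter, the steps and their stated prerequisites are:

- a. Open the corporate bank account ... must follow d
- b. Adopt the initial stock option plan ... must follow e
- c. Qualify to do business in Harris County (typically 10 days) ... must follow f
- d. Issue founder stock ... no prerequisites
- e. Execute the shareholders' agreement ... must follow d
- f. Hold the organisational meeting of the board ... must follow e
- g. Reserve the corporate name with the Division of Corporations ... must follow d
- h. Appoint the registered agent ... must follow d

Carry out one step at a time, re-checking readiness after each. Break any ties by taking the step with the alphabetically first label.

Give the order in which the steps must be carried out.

d, a, e, b, f, c, g, h

d is the only step with nothing outstanding, so it goes first.
Ready: a, e, g and h. a has the earlier label → a.
Ready: e, g and h. e has the earlier label → e.
Ready: b, f, g and h. b has the earlier label → b.
f, g and h are all available; f has the earlier label → f.
c now also ready, so the ready set is {c, g, h}; c has the earlier label → c.
g and h are both available; g has the earlier label → g.
That leaves h as the only ready step → h.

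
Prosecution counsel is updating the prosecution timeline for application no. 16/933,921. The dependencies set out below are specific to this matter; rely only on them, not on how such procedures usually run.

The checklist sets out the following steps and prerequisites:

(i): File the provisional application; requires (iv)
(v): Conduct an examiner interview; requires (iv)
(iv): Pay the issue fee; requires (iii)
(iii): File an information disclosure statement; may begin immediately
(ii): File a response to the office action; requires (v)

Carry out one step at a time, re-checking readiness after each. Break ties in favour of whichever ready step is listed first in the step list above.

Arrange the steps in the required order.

(iii), (iv), (i), (v), (ii)

(iii) is the only step with nothing outstanding, so it goes first.
That leaves (iv) as the only ready step → (iv).
Now (i) and (v) have their prerequisites met. (i) is listed earlier, so (i) next.
(v) needed (iv), now all done → (v).
(ii) needed (v), now all done → (ii).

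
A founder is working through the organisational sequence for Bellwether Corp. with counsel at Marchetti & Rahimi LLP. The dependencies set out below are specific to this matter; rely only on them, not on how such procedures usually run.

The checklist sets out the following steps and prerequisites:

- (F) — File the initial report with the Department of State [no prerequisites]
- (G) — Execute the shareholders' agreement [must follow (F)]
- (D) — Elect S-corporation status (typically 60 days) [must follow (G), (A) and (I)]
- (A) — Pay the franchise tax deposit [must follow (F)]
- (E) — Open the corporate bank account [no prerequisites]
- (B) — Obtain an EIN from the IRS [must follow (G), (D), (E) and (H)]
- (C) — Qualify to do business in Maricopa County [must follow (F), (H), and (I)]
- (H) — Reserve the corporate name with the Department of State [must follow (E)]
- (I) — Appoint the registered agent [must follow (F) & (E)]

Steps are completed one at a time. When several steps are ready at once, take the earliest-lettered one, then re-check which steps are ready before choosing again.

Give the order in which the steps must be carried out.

(E) (F) (A) (G) (H) (I) (C) (D) (B)

Nothing is required for (E) and (F). (E) has the earlier label → (E) first.
(H) now also ready, so the ready set is {(F), (H)}; (F) has the earlier label → (F).
Now (A), (G), (H) and (I) have their prerequisites met. (A) has the earlier label, so (A) next.
Ready: (G), (H) and (I). (G) has the earlier label → (G).
Ready: (H) and (I). (H) has the earlier label → (H).
(I) needed (E) and (F), now all done → (I).
Ready: (C) and (D). (C) has the earlier label → (C).
(D) needed (A), (G) and (I), now all done → (D).
Next only (B) has its prerequisites met → (B).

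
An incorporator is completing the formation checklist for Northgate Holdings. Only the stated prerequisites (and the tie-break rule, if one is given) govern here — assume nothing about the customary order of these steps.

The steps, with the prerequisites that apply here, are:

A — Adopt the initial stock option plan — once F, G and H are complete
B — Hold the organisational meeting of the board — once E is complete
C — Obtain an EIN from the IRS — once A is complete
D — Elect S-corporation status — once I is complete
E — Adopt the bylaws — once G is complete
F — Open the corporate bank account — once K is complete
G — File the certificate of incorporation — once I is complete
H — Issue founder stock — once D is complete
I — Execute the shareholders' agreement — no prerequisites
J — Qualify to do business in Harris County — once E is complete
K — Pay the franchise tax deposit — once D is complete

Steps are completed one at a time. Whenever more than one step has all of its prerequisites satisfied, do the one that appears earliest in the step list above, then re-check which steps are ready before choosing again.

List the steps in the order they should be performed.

I D G E B H J K F A C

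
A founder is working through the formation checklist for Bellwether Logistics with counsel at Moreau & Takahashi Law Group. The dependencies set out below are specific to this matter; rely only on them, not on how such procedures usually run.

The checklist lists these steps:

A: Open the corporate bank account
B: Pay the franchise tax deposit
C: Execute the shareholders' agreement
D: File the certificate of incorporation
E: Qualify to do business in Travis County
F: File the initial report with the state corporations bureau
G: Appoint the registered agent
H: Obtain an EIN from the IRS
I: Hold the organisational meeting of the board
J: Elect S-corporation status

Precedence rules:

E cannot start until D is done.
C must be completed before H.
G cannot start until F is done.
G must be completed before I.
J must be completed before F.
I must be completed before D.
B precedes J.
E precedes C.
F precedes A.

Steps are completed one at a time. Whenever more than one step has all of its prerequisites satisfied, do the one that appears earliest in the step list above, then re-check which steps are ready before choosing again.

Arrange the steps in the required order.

B, J, F, A, G, I, D, E, C, H

Only B has no prerequisites, so it is first.
J needed B, now all done → J.
That leaves F as the only ready step → F.
A and G are both available; A is listed earlier → A.
G needed F, now all done → G.
I needed G, now all done → I.
D needed I, now all done → D.
E needed D, now all done → E.
C needed E, now all done → C.
Next only H has its prerequisites met → H.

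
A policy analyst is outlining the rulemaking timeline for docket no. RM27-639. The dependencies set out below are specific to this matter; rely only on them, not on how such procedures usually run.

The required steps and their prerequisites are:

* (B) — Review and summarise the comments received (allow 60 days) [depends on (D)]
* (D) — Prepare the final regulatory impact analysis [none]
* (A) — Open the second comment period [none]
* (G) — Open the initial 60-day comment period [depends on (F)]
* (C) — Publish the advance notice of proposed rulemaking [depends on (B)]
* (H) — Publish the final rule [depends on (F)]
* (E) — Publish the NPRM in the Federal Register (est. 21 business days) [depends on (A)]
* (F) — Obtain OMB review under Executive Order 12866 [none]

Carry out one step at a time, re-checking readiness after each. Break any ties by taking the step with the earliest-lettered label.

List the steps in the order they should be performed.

(A) (D) (B) (C) (E) (F) (G) (H)

(A), (D) and (F) have no prerequisites; (A) has the earlier label, so (A) is first.
Now (D), (E) and (F) have their prerequisites met. (D) has the earlier label, so (D) next.
(B) now also ready, so the ready set is {(B), (E), (F)}; (B) has the earlier label → (B).
(C) now also ready, so the ready set is {(C), (E), (F)}; (C) has the earlier label → (C).
Now (E) and (F) have their prerequisites met. (E) has the earlier label, so (E) next.
That leaves (F) as the only ready step → (F).
(G) and (H) are both available; (G) has the earlier label → (G).
(H) is the only step now ready → (H).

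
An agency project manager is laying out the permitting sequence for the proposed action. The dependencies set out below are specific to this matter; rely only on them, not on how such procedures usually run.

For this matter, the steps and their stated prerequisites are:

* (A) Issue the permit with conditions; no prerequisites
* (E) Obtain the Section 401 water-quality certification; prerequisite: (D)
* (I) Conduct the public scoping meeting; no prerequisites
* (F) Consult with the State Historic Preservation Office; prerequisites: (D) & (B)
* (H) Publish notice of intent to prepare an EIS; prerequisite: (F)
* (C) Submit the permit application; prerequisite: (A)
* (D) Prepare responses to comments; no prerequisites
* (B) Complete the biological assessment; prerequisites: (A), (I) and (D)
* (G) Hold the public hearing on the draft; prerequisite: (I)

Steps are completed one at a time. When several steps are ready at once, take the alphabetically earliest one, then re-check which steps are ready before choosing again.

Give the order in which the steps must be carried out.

(A), (D) and (I) have no prerequisites; (A) has the earlier label, so (A) is first.
Ready: (C), (D) and (I). (C) has the earlier label → (C).
Ready: (D) and (I). (D) has the earlier label → (D).
(E) now also ready, so the ready set is {(E), (I)}; (E) has the earlier label → (E).
(I) is the only step now ready → (I).
(B) and (G) are both available; (B) has the earlier label → (B).
(F) now also ready, so the ready set is {(F), (G)}; (F) has the earlier label → (F).
(H) now also ready, so the ready set is {(G), (H)}; (G) has the earlier label → (G).
That leaves (H) as the only ready step → (H).

(A), (C), (D), (E), (I), (B), (F), (G), (H)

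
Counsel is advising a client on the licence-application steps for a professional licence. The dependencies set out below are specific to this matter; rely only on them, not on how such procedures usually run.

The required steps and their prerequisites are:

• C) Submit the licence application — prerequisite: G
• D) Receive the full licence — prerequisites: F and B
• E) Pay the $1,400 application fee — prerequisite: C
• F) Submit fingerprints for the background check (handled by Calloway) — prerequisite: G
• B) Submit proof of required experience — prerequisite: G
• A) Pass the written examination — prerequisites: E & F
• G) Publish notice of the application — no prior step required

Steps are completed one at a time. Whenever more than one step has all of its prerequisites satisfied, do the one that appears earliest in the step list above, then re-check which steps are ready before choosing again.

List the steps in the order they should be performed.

G, C, E, F, B, D, A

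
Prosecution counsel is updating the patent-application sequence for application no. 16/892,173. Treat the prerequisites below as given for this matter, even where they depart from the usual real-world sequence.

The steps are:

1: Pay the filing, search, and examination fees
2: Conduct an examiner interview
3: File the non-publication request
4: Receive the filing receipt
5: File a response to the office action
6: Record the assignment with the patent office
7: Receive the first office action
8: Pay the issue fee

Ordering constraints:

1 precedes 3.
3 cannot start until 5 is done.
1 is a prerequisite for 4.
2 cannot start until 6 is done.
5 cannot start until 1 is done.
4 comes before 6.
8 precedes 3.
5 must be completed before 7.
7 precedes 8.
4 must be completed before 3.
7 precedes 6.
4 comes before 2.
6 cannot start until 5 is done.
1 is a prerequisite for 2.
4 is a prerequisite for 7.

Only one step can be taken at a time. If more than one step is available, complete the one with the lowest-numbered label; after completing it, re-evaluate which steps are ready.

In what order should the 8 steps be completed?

1 has no prerequisites → 1 first.
Ready: 4 and 5. 4 has the earlier label → 4.
5 is the only step now ready → 5.
Next only 7 has its prerequisites met → 7.
6 and 8 are both available; 6 has the earlier label → 6.
2 and 8 are both available; 2 has the earlier label → 2.
8 is the only step now ready → 8.
3 needed 1, 4, 5 and 8, now all done → 3.

1, 4, 5, 7, 6, 2, 8, 3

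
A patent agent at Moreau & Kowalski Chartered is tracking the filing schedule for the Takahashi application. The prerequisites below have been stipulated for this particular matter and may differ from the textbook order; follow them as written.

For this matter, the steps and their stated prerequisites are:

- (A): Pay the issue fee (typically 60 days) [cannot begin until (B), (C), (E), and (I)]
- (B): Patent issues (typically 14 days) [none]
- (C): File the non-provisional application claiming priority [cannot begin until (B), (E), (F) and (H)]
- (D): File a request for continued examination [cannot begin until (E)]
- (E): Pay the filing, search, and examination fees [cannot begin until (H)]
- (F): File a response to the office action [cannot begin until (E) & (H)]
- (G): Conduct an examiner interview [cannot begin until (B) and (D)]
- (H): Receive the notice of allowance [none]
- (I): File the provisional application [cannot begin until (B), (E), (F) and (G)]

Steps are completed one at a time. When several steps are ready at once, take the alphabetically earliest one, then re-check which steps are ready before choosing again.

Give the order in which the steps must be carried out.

(B) (H) (E) (D) (F) (C) (G) (I) (A)

(B) and (H) have no prerequisites; (B) has the earlier label, so (B) is first.
That leaves (H) as the only ready step → (H).
(E) needed (H), now all done → (E).
Now (D) and (F) have their prerequisites met. (D) has the earlier label, so (D) next.
(F) and (G) are both available; (F) has the earlier label → (F).
Ready: (C) and (G). (C) has the earlier label → (C).
(G) needed (B) and (D), now all done → (G).
(I) is the only step now ready → (I).
That leaves (A) as the only ready step → (A).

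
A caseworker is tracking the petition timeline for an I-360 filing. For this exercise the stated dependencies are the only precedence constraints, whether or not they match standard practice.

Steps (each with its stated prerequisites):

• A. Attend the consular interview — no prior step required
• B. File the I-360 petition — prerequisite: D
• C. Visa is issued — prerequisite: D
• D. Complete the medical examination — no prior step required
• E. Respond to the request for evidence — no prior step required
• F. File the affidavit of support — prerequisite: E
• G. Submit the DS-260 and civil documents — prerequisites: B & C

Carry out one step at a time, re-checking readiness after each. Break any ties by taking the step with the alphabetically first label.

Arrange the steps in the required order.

A, D and E have no prerequisites; A has the earlier label, so A is first.
Ready: D and E. D has the earlier label → D.
Now B, C and E have their prerequisites met. B has the earlier label, so B next.
Ready: C and E. C has the earlier label → C.
G now also ready, so the ready set is {E, G}; E has the earlier label → E.
F now also ready, so the ready set is {F, G}; F has the earlier label → F.
G needed B and C, now all done → G.

A, D, B, C, E, F, G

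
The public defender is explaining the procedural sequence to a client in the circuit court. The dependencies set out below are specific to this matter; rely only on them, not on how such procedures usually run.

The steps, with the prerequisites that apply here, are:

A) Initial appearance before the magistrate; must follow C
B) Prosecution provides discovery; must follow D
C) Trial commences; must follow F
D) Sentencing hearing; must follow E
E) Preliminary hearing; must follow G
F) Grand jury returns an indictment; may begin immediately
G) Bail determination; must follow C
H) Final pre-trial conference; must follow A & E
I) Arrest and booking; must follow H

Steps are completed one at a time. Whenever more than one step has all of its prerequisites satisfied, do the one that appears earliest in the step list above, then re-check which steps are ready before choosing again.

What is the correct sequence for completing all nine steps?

F C A G E D B H I

F has no prerequisites → F first.
Next only C has its prerequisites met → C.
Ready: A and G. A is listed earlier → A.
G needed C, now all done → G.
Next only E has its prerequisites met → E.
Ready: D and H. D is listed earlier → D.
B now also ready, so the ready set is {B, H}; B is listed earlier → B.
Next only H has its prerequisites met → H.
I needed H, now all done → I.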